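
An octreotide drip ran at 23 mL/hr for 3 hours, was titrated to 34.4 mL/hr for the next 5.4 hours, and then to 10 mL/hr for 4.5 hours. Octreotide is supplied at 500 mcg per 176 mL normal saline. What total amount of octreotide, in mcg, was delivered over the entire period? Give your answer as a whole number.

852 mcg

Concentration = 500 mcg ÷ 176 mL = 2.840909 mcg/mL
Stage 1: 23 mL/hr × 3 hr = 69 mL → 69 mL × 2.840909 mcg/mL = 196.0227 mcg
Stage 2: 34.4 mL/hr × 5.4 hr = 185.76 mL → 185.76 mL × 2.840909 mcg/mL = 527.7273 mcg
Stage 3: 10 mL/hr × 4.5 hr = 45 mL → 45 mL × 2.840909 mcg/mL = 127.8409 mcg
Total = 196.0227 + 527.7273 + 127.8409 = 851.5909 mcg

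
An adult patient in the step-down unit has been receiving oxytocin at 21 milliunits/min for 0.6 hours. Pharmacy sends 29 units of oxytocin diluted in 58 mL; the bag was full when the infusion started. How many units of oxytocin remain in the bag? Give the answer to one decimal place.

28.2 units

21 milliunits/min × 60 min/hr = 1260 milliunits/hr
Concentration = 29 units ÷ 58 mL = 0.5 units/mL = 500 milliunits/mL
Rate = 1260 milliunits/hr ÷ 500 milliunits/mL = 2.52 mL/hr
Volume infused = 2.52 mL/hr × 0.6 hr = 1.512 mL
Volume remaining = 58 − 1.512 = 56.488 mL
Drug remaining = 56.488 mL × 500 milliunits/mL = 28244 milliunits = 28.244 units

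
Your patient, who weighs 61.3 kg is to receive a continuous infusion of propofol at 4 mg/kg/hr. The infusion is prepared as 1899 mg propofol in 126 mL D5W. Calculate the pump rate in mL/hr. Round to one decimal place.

16.3 mL/hr

Dose = 4 mg/kg/hr × 61.3 kg = 245.2 mg/hr
Concentration = 1899 mg ÷ 126 mL = 15.07143 mg/mL
Rate = 245.2 mg/hr ÷ 15.07143 mg/mL = 16.26919 mL/hr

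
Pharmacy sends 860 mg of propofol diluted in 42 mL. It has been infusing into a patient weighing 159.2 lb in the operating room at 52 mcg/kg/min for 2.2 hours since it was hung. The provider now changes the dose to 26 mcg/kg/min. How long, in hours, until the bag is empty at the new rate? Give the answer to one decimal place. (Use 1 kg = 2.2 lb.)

3.2 hours

Initial rate:
Weight = 159.2 lb ÷ 2.2 lb/kg = 72.36364 kg
Dose = 52 mcg/kg/min × 72.36364 kg = 3762.909 mcg/min
3762.909 mcg/min × 60 min/hr = 225774.5 mcg/hr
Concentration = 860 mg ÷ 42 mL = 20.47619 mg/mL = 20476.19 mcg/mL
Rate = 225774.5 mcg/hr ÷ 20476.19 mcg/mL = 11.0262 mL/hr
Volume infused so far = 11.0262 mL/hr × 2.2 hr = 24.25764 mL
Volume remaining = 42 − 24.25764 = 17.74236 mL
New rate:
Dose = 26 mcg/kg/min × 72.36364 kg = 1881.455 mcg/min
1881.455 mcg/min × 60 min/hr = 112887.3 mcg/hr
Rate = 112887.3 mcg/hr ÷ 20476.19 mcg/mL = 5.513099 mL/hr
Time remaining = 17.74236 mL ÷ 5.513099 mL/hr = 3.218219 hr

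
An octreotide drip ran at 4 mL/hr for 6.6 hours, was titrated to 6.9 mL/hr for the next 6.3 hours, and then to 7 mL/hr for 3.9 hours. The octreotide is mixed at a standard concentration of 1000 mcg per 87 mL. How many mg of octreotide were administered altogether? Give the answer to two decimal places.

1.12 mg

Concentration = 1000 mcg ÷ 87 mL = 11.49425 mcg/mL
Stage 1: 4 mL/hr × 6.6 hr = 26.4 mL → 26.4 mL × 11.49425 mcg/mL = 303.4483 mcg
Stage 2: 6.9 mL/hr × 6.3 hr = 43.47 mL → 43.47 mL × 11.49425 mcg/mL = 499.6552 mcg
Stage 3: 7 mL/hr × 3.9 hr = 27.3 mL → 27.3 mL × 11.49425 mcg/mL = 313.7931 mcg
Total = 303.4483 + 499.6552 + 313.7931 = 1116.897 mcg = 1.116897 mg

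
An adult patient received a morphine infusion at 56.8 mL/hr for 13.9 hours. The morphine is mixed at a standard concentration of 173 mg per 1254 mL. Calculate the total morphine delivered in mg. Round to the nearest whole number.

Concentration = 173 mg ÷ 1254 mL = 0.1379585 mg/mL
Drug rate = 56.8 mL/hr × 0.1379585 mg/mL = 7.836045 mg/hr
Total = 7.836045 mg/hr × 13.9 hr = 108.921 mg

109 mg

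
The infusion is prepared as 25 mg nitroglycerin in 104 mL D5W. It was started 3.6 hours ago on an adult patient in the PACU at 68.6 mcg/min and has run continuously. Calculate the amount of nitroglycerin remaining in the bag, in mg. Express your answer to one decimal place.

10.2 mg

68.6 mcg/min × 60 min/hr = 4116 mcg/hr
Concentration = 25 mg ÷ 104 mL = 0.2403846 mg/mL = 240.3846 mcg/mL
Rate = 4116 mcg/hr ÷ 240.3846 mcg/mL = 17.12256 mL/hr
Volume infused = 17.12256 mL/hr × 3.6 hr = 61.64122 mL
Volume remaining = 104 − 61.64122 = 42.35878 mL
Drug remaining = 42.35878 mL × 240.3846 mcg/mL = 10182.4 mcg = 10.1824 mg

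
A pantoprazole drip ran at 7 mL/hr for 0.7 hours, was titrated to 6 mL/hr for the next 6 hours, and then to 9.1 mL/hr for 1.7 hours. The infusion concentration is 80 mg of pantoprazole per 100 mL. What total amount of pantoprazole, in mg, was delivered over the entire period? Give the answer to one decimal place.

Concentration = 80 mg ÷ 100 mL = 0.8 mg/mL
Stage 1: 7 mL/hr × 0.7 hr = 4.9 mL → 4.9 mL × 0.8 mg/mL = 3.92 mg
Stage 2: 6 mL/hr × 6 hr = 36 mL → 36 mL × 0.8 mg/mL = 28.8 mg
Stage 3: 9.1 mL/hr × 1.7 hr = 15.47 mL → 15.47 mL × 0.8 mg/mL = 12.376 mg
Total = 3.92 + 28.8 + 12.376 = 45.096 mg

45.1 mg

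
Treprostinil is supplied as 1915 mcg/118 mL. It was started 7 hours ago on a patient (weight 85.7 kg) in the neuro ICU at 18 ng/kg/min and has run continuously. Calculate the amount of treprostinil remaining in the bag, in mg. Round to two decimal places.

1.27 mg

Dose = 18 ng/kg/min × 85.7 kg = 1542.6 ng/min
1542.6 ng/min × 60 min/hr = 92556 ng/hr
Concentration = 1915 mcg ÷ 118 mL = 16.22881 mcg/mL = 16228.81 ng/mL
Rate = 92556 ng/hr ÷ 16228.81 ng/mL = 5.70319 mL/hr
Volume infused = 5.70319 mL/hr × 7 hr = 39.92233 mL
Volume remaining = 118 − 39.92233 = 78.07767 mL
Drug remaining = 78.07767 mL × 16228.81 ng/mL = 1267108 ng = 1.267108 mg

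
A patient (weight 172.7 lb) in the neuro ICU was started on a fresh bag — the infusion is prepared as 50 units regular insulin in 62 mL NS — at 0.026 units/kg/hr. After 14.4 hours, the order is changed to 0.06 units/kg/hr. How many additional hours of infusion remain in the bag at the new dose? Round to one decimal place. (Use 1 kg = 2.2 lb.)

Initial rate:
Weight = 172.7 lb ÷ 2.2 lb/kg = 78.5 kg
Dose = 0.026 units/kg/hr × 78.5 kg = 2.041 units/hr
Concentration = 50 units ÷ 62 mL = 0.8064516 units/mL
Rate = 2.041 units/hr ÷ 0.8064516 units/mL = 2.53084 mL/hr
Volume infused so far = 2.53084 mL/hr × 14.4 hr = 36.4441 mL
Volume remaining = 62 − 36.4441 = 25.5559 mL
New rate:
Dose = 0.06 units/kg/hr × 78.5 kg = 4.71 units/hr
Rate = 4.71 units/hr ÷ 0.8064516 units/mL = 5.8404 mL/hr
Time remaining = 25.5559 mL ÷ 5.8404 mL/hr = 4.375711 hr

4.4 hours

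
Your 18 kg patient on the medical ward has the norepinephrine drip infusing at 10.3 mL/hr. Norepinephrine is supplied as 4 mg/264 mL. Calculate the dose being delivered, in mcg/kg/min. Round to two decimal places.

0.14 mcg/kg/min

Concentration = 4 mg ÷ 264 mL = 0.01515152 mg/mL = 15.15152 mcg/mL
Drug rate = 10.3 mL/hr × 15.15152 mcg/mL = 156.0606 mcg/hr
156.0606 mcg/hr ÷ 60 min/hr = 2.60101 mcg/min
2.60101 mcg/min ÷ 18 kg = 0.1445006 mcg/kg/min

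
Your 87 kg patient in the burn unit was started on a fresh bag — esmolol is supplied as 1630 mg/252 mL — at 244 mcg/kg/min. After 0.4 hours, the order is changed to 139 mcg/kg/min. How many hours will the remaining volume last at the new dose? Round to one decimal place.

Initial rate:
Dose = 244 mcg/kg/min × 87 kg = 21228 mcg/min
21228 mcg/min × 60 min/hr = 1273680 mcg/hr
Concentration = 1630 mg ÷ 252 mL = 6.468254 mg/mL = 6468.254 mcg/mL
Rate = 1273680 mcg/hr ÷ 6468.254 mcg/mL = 196.9125 mL/hr
Volume infused so far = 196.9125 mL/hr × 0.4 hr = 78.765 mL
Volume remaining = 252 − 78.765 = 173.235 mL
New rate:
Dose = 139 mcg/kg/min × 87 kg = 12093 mcg/min
12093 mcg/min × 60 min/hr = 725580 mcg/hr
Rate = 725580 mcg/hr ÷ 6468.254 mcg/mL = 112.1756 mL/hr
Time remaining = 173.235 mL ÷ 112.1756 mL/hr = 1.54432 hr

1.5 hours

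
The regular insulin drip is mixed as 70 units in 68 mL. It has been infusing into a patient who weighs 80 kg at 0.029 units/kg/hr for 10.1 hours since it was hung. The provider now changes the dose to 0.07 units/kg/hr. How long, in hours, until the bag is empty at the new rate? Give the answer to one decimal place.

Initial rate:
Dose = 0.029 units/kg/hr × 80 kg = 2.32 units/hr
Concentration = 70 units ÷ 68 mL = 1.029412 units/mL
Rate = 2.32 units/hr ÷ 1.029412 units/mL = 2.253714 mL/hr
Volume infused so far = 2.253714 mL/hr × 10.1 hr = 22.76251 mL
Volume remaining = 68 − 22.76251 = 45.23749 mL
New rate:
Dose = 0.07 units/kg/hr × 80 kg = 5.6 units/hr
Rate = 5.6 units/hr ÷ 1.029412 units/mL = 5.44 mL/hr
Time remaining = 45.23749 mL ÷ 5.44 mL/hr = 8.315714 hr

8.3 hours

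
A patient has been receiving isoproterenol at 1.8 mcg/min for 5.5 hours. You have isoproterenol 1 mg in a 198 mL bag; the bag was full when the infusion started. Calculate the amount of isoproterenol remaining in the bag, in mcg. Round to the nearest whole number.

1.8 mcg/min × 60 min/hr = 108 mcg/hr
Concentration = 1 mg ÷ 198 mL = 0.005050505 mg/mL = 5.050505 mcg/mL
Rate = 108 mcg/hr ÷ 5.050505 mcg/mL = 21.384 mL/hr
Volume infused = 21.384 mL/hr × 5.5 hr = 117.612 mL
Volume remaining = 198 − 117.612 = 80.388 mL
Drug remaining = 80.388 mL × 5.050505 mcg/mL = 406 mcg

406 mcg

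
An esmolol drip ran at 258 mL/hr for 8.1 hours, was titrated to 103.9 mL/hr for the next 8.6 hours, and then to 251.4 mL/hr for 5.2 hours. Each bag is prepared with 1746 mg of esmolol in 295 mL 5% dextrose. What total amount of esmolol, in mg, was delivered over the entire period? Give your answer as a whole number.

25395 mg

Concentration = 1746 mg ÷ 295 mL = 5.918644 mg/mL
Stage 1: 258 mL/hr × 8.1 hr = 2089.8 mL → 2089.8 mL × 5.918644 mg/mL = 12368.78 mg
Stage 2: 103.9 mL/hr × 8.6 hr = 893.54 mL → 893.54 mL × 5.918644 mg/mL = 5288.545 mg
Stage 3: 251.4 mL/hr × 5.2 hr = 1307.28 mL → 1307.28 mL × 5.918644 mg/mL = 7737.325 mg
Total = 12368.78 + 5288.545 + 7737.325 = 25394.65 mg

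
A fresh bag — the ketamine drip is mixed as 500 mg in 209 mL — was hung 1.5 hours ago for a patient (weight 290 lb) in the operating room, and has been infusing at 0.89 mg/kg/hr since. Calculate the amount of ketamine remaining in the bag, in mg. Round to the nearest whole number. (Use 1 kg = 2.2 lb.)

324 mg

Weight = 290 lb ÷ 2.2 lb/kg = 131.8182 kg
Dose = 0.89 mg/kg/hr × 131.8182 kg = 117.3182 mg/hr
Concentration = 500 mg ÷ 209 mL = 2.392344 mg/mL
Rate = 117.3182 mg/hr ÷ 2.392344 mg/mL = 49.039 mL/hr
Volume infused = 49.039 mL/hr × 1.5 hr = 73.5585 mL
Volume remaining = 209 − 73.5585 = 135.4415 mL
Drug remaining = 135.4415 mL × 2.392344 mg/mL = 324.0227 mg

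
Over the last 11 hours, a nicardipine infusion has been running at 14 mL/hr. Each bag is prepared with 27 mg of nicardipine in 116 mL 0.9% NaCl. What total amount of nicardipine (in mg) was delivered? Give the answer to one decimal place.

35.8 mg

Concentration = 27 mg ÷ 116 mL = 0.2327586 mg/mL
Drug rate = 14 mL/hr × 0.2327586 mg/mL = 3.258621 mg/hr
Total = 3.258621 mg/hr × 11 hr = 35.84483 mg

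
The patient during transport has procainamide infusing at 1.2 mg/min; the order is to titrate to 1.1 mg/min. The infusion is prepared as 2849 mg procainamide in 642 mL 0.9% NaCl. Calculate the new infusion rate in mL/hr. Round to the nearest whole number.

15 mL/hr

1.1 mg/min × 60 min/hr = 66 mg/hr
Concentration = 2849 mg ÷ 642 mL = 4.437695 mg/mL
Rate = 66 mg/hr ÷ 4.437695 mg/mL = 14.87259 mL/hr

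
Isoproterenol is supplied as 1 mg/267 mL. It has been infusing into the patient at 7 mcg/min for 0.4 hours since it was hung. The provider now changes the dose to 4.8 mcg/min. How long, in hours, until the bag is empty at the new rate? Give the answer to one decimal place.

2.9 hours

Initial rate:
7 mcg/min × 60 min/hr = 420 mcg/hr
Concentration = 1 mg ÷ 267 mL = 0.003745318 mg/mL = 3.745318 mcg/mL
Rate = 420 mcg/hr ÷ 3.745318 mcg/mL = 112.14 mL/hr
Volume infused so far = 112.14 mL/hr × 0.4 hr = 44.856 mL
Volume remaining = 267 − 44.856 = 222.144 mL
New rate:
4.8 mcg/min × 60 min/hr = 288 mcg/hr
Rate = 288 mcg/hr ÷ 3.745318 mcg/mL = 76.896 mL/hr
Time remaining = 222.144 mL ÷ 76.896 mL/hr = 2.888889 hr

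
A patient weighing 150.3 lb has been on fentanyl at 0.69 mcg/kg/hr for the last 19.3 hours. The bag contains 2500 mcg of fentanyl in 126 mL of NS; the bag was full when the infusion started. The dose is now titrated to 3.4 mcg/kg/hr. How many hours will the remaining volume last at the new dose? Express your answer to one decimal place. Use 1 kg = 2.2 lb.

Initial rate:
Weight = 150.3 lb ÷ 2.2 lb/kg = 68.31818 kg
Dose = 0.69 mcg/kg/hr × 68.31818 kg = 47.13955 mcg/hr
Concentration = 2500 mcg ÷ 126 mL = 19.84127 mcg/mL
Rate = 47.13955 mcg/hr ÷ 19.84127 mcg/mL = 2.375833 mL/hr
Volume infused so far = 2.375833 mL/hr × 19.3 hr = 45.85358 mL
Volume remaining = 126 − 45.85358 = 80.14642 mL
New rate:
Dose = 3.4 mcg/kg/hr × 68.31818 kg = 232.2818 mcg/hr
Rate = 232.2818 mcg/hr ÷ 19.84127 mcg/mL = 11.707 mL/hr
Time remaining = 80.14642 mL ÷ 11.707 mL/hr = 6.846023 hr

6.8 hours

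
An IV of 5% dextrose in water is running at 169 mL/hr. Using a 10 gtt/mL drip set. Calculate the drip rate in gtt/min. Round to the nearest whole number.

28 gtt/min

169 mL/hr ÷ 60 min/hr = 2.816667 mL/min
2.816667 mL/min × 10 gtt/mL = 28.16667 gtt/min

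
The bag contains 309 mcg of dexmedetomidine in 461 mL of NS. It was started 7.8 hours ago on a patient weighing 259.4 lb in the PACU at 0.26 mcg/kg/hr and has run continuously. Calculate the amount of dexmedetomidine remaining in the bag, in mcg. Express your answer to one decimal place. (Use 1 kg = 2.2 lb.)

69.9 mcg

Weight = 259.4 lb ÷ 2.2 lb/kg = 117.9091 kg
Dose = 0.26 mcg/kg/hr × 117.9091 kg = 30.65636 mcg/hr
Concentration = 309 mcg ÷ 461 mL = 0.670282 mcg/mL
Rate = 30.65636 mcg/hr ÷ 0.670282 mcg/mL = 45.73652 mL/hr
Volume infused = 45.73652 mL/hr × 7.8 hr = 356.7448 mL
Volume remaining = 461 − 356.7448 = 104.2552 mL
Drug remaining = 104.2552 mL × 0.670282 mcg/mL = 69.88036 mcg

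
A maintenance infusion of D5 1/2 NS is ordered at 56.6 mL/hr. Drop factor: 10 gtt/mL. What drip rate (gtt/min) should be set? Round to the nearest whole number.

56.6 mL/hr ÷ 60 min/hr = 0.9433333 mL/min
0.9433333 mL/min × 10 gtt/mL = 9.433333 gtt/min

9 gtt/min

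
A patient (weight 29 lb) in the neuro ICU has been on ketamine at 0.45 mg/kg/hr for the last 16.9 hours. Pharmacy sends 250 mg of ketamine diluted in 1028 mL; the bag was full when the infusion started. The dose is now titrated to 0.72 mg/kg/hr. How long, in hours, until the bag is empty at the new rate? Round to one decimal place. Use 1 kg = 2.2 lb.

15.8 hours

Initial rate:
Weight = 29 lb ÷ 2.2 lb/kg = 13.18182 kg
Dose = 0.45 mg/kg/hr × 13.18182 kg = 5.931818 mg/hr
Concentration = 250 mg ÷ 1028 mL = 0.2431907 mg/mL
Rate = 5.931818 mg/hr ÷ 0.2431907 mg/mL = 24.39164 mL/hr
Volume infused so far = 24.39164 mL/hr × 16.9 hr = 412.2187 mL
Volume remaining = 1028 − 412.2187 = 615.7813 mL
New rate:
Dose = 0.72 mg/kg/hr × 13.18182 kg = 9.490909 mg/hr
Rate = 9.490909 mg/hr ÷ 0.2431907 mg/mL = 39.02662 mL/hr
Time remaining = 615.7813 mL ÷ 39.02662 mL/hr = 15.7785 hr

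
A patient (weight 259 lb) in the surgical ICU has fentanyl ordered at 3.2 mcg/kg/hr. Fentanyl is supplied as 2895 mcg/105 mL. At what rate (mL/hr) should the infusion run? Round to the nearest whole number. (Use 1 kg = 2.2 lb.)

14 mL/hr

Weight = 259 lb ÷ 2.2 lb/kg = 117.7273 kg
Dose = 3.2 mcg/kg/hr × 117.7273 kg = 376.7273 mcg/hr
Concentration = 2895 mcg ÷ 105 mL = 27.57143 mcg/mL
Rate = 376.7273 mcg/hr ÷ 27.57143 mcg/mL = 13.66368 mL/hr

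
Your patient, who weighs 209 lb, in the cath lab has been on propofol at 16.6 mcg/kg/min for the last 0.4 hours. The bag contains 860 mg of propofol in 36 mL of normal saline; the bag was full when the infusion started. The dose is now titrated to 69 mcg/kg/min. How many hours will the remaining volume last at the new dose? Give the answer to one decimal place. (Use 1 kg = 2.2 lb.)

Initial rate:
Weight = 209 lb ÷ 2.2 lb/kg = 95 kg
Dose = 16.6 mcg/kg/min × 95 kg = 1577 mcg/min
1577 mcg/min × 60 min/hr = 94620 mcg/hr
Concentration = 860 mg ÷ 36 mL = 23.88889 mg/mL = 23888.89 mcg/mL
Rate = 94620 mcg/hr ÷ 23888.89 mcg/mL = 3.960837 mL/hr
Volume infused so far = 3.960837 mL/hr × 0.4 hr = 1.584335 mL
Volume remaining = 36 − 1.584335 = 34.41567 mL
New rate:
Dose = 69 mcg/kg/min × 95 kg = 6555 mcg/min
6555 mcg/min × 60 min/hr = 393300 mcg/hr
Rate = 393300 mcg/hr ÷ 23888.89 mcg/mL = 16.46372 mL/hr
Time remaining = 34.41567 mL ÷ 16.46372 mL/hr = 2.090394 hr

2.1 hours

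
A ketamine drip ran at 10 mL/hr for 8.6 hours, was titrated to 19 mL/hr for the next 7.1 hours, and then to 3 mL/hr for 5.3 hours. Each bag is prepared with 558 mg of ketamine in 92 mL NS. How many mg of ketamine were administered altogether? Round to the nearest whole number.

Concentration = 558 mg ÷ 92 mL = 6.065217 mg/mL
Stage 1: 10 mL/hr × 8.6 hr = 86 mL → 86 mL × 6.065217 mg/mL = 521.6087 mg
Stage 2: 19 mL/hr × 7.1 hr = 134.9 mL → 134.9 mL × 6.065217 mg/mL = 818.1978 mg
Stage 3: 3 mL/hr × 5.3 hr = 15.9 mL → 15.9 mL × 6.065217 mg/mL = 96.43696 mg
Total = 521.6087 + 818.1978 + 96.43696 = 1436.243 mg

1436 mg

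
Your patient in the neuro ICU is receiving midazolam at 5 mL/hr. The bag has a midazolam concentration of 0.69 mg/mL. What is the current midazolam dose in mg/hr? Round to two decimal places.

Drug rate = 5 mL/hr × 0.69 mg/mL = 3.45 mg/hr

3.45 mg/hr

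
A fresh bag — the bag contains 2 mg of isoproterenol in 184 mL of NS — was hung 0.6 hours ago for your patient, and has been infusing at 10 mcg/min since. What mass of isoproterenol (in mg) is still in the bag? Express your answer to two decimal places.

1.64 mg

10 mcg/min × 60 min/hr = 600 mcg/hr
Concentration = 2 mg ÷ 184 mL = 0.01086957 mg/mL = 10.86957 mcg/mL
Rate = 600 mcg/hr ÷ 10.86957 mcg/mL = 55.2 mL/hr
Volume infused = 55.2 mL/hr × 0.6 hr = 33.12 mL
Volume remaining = 184 − 33.12 = 150.88 mL
Drug remaining = 150.88 mL × 10.86957 mcg/mL = 1640 mcg = 1.64 mg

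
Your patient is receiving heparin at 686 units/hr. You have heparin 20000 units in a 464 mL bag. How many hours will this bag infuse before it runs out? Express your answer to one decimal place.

Concentration = 20000 units ÷ 464 mL = 43.10345 units/mL
Rate = 686 units/hr ÷ 43.10345 units/mL = 15.9152 mL/hr
Duration = 464 mL ÷ 15.9152 mL/hr = 29.15452 hr

29.2 hours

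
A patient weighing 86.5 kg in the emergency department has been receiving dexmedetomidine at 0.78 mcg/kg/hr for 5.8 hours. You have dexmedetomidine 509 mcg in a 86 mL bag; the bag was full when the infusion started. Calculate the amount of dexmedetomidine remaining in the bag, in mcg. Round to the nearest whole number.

Dose = 0.78 mcg/kg/hr × 86.5 kg = 67.47 mcg/hr
Concentration = 509 mcg ÷ 86 mL = 5.918605 mcg/mL
Rate = 67.47 mcg/hr ÷ 5.918605 mcg/mL = 11.39965 mL/hr
Volume infused = 11.39965 mL/hr × 5.8 hr = 66.11795 mL
Volume remaining = 86 − 66.11795 = 19.88205 mL
Drug remaining = 19.88205 mL × 5.918605 mcg/mL = 117.674 mcg

118 mcg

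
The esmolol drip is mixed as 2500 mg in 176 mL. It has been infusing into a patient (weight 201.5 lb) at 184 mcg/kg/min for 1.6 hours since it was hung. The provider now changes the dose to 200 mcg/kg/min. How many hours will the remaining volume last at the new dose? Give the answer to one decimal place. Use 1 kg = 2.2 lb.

Initial rate:
Weight = 201.5 lb ÷ 2.2 lb/kg = 91.59091 kg
Dose = 184 mcg/kg/min × 91.59091 kg = 16852.73 mcg/min
16852.73 mcg/min × 60 min/hr = 1011164 mcg/hr
Concentration = 2500 mg ÷ 176 mL = 14.20455 mg/mL = 14204.55 mcg/mL
Rate = 1011164 mcg/hr ÷ 14204.55 mcg/mL = 71.18592 mL/hr
Volume infused so far = 71.18592 mL/hr × 1.6 hr = 113.8975 mL
Volume remaining = 176 − 113.8975 = 62.10253 mL
New rate:
Dose = 200 mcg/kg/min × 91.59091 kg = 18318.18 mcg/min
18318.18 mcg/min × 60 min/hr = 1099091 mcg/hr
Rate = 1099091 mcg/hr ÷ 14204.55 mcg/mL = 77.376 mL/hr
Time remaining = 62.10253 mL ÷ 77.376 mL/hr = 0.8026071 hr

0.8 hours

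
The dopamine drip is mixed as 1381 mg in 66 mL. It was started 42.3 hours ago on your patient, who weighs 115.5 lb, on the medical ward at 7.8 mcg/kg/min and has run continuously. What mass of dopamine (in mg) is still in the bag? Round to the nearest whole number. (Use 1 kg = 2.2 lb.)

Weight = 115.5 lb ÷ 2.2 lb/kg = 52.5 kg
Dose = 7.8 mcg/kg/min × 52.5 kg = 409.5 mcg/min
409.5 mcg/min × 60 min/hr = 24570 mcg/hr
Concentration = 1381 mg ÷ 66 mL = 20.92424 mg/mL = 20924.24 mcg/mL
Rate = 24570 mcg/hr ÷ 20924.24 mcg/mL = 1.174236 mL/hr
Volume infused = 1.174236 mL/hr × 42.3 hr = 49.67019 mL
Volume remaining = 66 − 49.67019 = 16.32981 mL
Drug remaining = 16.32981 mL × 20924.24 mcg/mL = 341689 mcg = 341.689 mg

342 mg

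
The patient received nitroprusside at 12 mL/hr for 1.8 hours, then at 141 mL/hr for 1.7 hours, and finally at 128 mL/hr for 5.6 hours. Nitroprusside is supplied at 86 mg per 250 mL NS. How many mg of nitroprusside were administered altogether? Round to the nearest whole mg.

336 mg

Concentration = 86 mg ÷ 250 mL = 0.344 mg/mL
Stage 1: 12 mL/hr × 1.8 hr = 21.6 mL → 21.6 mL × 0.344 mg/mL = 7.4304 mg
Stage 2: 141 mL/hr × 1.7 hr = 239.7 mL → 239.7 mL × 0.344 mg/mL = 82.4568 mg
Stage 3: 128 mL/hr × 5.6 hr = 716.8 mL → 716.8 mL × 0.344 mg/mL = 246.5792 mg
Total = 7.4304 + 82.4568 + 246.5792 = 336.4664 mg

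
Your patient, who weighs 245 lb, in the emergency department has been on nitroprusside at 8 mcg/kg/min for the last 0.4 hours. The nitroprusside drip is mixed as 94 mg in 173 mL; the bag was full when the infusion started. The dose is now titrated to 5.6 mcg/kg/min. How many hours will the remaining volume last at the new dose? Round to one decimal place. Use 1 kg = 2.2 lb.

1.9 hours

Initial rate:
Weight = 245 lb ÷ 2.2 lb/kg = 111.3636 kg
Dose = 8 mcg/kg/min × 111.3636 kg = 890.9091 mcg/min
890.9091 mcg/min × 60 min/hr = 53454.55 mcg/hr
Concentration = 94 mg ÷ 173 mL = 0.5433526 mg/mL = 543.3526 mcg/mL
Rate = 53454.55 mcg/hr ÷ 543.3526 mcg/mL = 98.37911 mL/hr
Volume infused so far = 98.37911 mL/hr × 0.4 hr = 39.35164 mL
Volume remaining = 173 − 39.35164 = 133.6484 mL
New rate:
Dose = 5.6 mcg/kg/min × 111.3636 kg = 623.6364 mcg/min
623.6364 mcg/min × 60 min/hr = 37418.18 mcg/hr
Rate = 37418.18 mcg/hr ÷ 543.3526 mcg/mL = 68.86538 mL/hr
Time remaining = 133.6484 mL ÷ 68.86538 mL/hr = 1.940719 hr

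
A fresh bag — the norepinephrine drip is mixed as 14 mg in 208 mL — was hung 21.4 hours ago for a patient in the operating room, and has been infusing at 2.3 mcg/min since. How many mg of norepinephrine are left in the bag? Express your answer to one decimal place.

2.3 mcg/min × 60 min/hr = 138 mcg/hr
Concentration = 14 mg ÷ 208 mL = 0.06730769 mg/mL = 67.30769 mcg/mL
Rate = 138 mcg/hr ÷ 67.30769 mcg/mL = 2.050286 mL/hr
Volume infused = 2.050286 mL/hr × 21.4 hr = 43.87611 mL
Volume remaining = 208 − 43.87611 = 164.1239 mL
Drug remaining = 164.1239 mL × 67.30769 mcg/mL = 11046.8 mcg = 11.0468 mg

11.0 mg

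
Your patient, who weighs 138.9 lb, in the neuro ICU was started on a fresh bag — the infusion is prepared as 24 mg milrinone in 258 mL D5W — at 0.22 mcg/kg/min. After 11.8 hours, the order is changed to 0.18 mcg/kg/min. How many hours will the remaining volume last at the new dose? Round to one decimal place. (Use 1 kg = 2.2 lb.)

Initial rate:
Weight = 138.9 lb ÷ 2.2 lb/kg = 63.13636 kg
Dose = 0.22 mcg/kg/min × 63.13636 kg = 13.89 mcg/min
13.89 mcg/min × 60 min/hr = 833.4 mcg/hr
Concentration = 24 mg ÷ 258 mL = 0.09302326 mg/mL = 93.02326 mcg/mL
Rate = 833.4 mcg/hr ÷ 93.02326 mcg/mL = 8.95905 mL/hr
Volume infused so far = 8.95905 mL/hr × 11.8 hr = 105.7168 mL
Volume remaining = 258 − 105.7168 = 152.2832 mL
New rate:
Dose = 0.18 mcg/kg/min × 63.13636 kg = 11.36455 mcg/min
11.36455 mcg/min × 60 min/hr = 681.8727 mcg/hr
Rate = 681.8727 mcg/hr ÷ 93.02326 mcg/mL = 7.330132 mL/hr
Time remaining = 152.2832 mL ÷ 7.330132 mL/hr = 20.77496 hr

20.8 hours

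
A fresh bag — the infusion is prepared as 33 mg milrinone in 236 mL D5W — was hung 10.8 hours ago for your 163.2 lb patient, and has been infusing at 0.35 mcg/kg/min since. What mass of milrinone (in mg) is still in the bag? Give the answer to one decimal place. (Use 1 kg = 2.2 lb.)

Weight = 163.2 lb ÷ 2.2 lb/kg = 74.18182 kg
Dose = 0.35 mcg/kg/min × 74.18182 kg = 25.96364 mcg/min
25.96364 mcg/min × 60 min/hr = 1557.818 mcg/hr
Concentration = 33 mg ÷ 236 mL = 0.1398305 mg/mL = 139.8305 mcg/mL
Rate = 1557.818 mcg/hr ÷ 139.8305 mcg/mL = 11.14076 mL/hr
Volume infused = 11.14076 mL/hr × 10.8 hr = 120.3202 mL
Volume remaining = 236 − 120.3202 = 115.6798 mL
Drug remaining = 115.6798 mL × 139.8305 mcg/mL = 16175.56 mcg = 16.17556 mg

16.2 mg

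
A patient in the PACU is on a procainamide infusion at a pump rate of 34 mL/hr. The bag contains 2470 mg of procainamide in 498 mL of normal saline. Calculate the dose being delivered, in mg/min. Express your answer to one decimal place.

2.8 mg/min

Concentration = 2470 mg ÷ 498 mL = 4.959839 mg/mL
Drug rate = 34 mL/hr × 4.959839 mg/mL = 168.6345 mg/hr
168.6345 mg/hr ÷ 60 min/hr = 2.810576 mg/min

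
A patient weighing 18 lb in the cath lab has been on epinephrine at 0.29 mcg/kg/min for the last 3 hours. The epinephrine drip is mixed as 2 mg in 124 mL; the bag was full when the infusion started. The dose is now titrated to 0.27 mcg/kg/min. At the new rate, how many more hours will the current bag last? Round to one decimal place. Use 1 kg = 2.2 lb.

Initial rate:
Weight = 18 lb ÷ 2.2 lb/kg = 8.181818 kg
Dose = 0.29 mcg/kg/min × 8.181818 kg = 2.372727 mcg/min
2.372727 mcg/min × 60 min/hr = 142.3636 mcg/hr
Concentration = 2 mg ÷ 124 mL = 0.01612903 mg/mL = 16.12903 mcg/mL
Rate = 142.3636 mcg/hr ÷ 16.12903 mcg/mL = 8.826545 mL/hr
Volume infused so far = 8.826545 mL/hr × 3 hr = 26.47964 mL
Volume remaining = 124 − 26.47964 = 97.52036 mL
New rate:
Dose = 0.27 mcg/kg/min × 8.181818 kg = 2.209091 mcg/min
2.209091 mcg/min × 60 min/hr = 132.5455 mcg/hr
Rate = 132.5455 mcg/hr ÷ 16.12903 mcg/mL = 8.217818 mL/hr
Time remaining = 97.52036 mL ÷ 8.217818 mL/hr = 11.86694 hr

11.9 hours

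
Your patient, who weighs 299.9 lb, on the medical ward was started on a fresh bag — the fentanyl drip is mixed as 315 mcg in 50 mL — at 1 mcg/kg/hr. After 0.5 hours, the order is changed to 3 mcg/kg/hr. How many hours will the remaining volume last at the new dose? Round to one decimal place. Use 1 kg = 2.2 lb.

0.6 hours

Initial rate:
Weight = 299.9 lb ÷ 2.2 lb/kg = 136.3182 kg
Dose = 1 mcg/kg/hr × 136.3182 kg = 136.3182 mcg/hr
Concentration = 315 mcg ÷ 50 mL = 6.3 mcg/mL
Rate = 136.3182 mcg/hr ÷ 6.3 mcg/mL = 21.63781 mL/hr
Volume infused so far = 21.63781 mL/hr × 0.5 hr = 10.8189 mL
Volume remaining = 50 − 10.8189 = 39.1811 mL
New rate:
Dose = 3 mcg/kg/hr × 136.3182 kg = 408.9545 mcg/hr
Rate = 408.9545 mcg/hr ÷ 6.3 mcg/mL = 64.91342 mL/hr
Time remaining = 39.1811 mL ÷ 64.91342 mL/hr = 0.6035901 hr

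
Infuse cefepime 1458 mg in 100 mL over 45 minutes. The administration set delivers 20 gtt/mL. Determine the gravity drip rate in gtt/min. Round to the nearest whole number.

100 mL ÷ (45 min) = 2.222222 mL/min
2.222222 mL/min × 20 gtt/mL = 44.44444 gtt/min

44 gtt/min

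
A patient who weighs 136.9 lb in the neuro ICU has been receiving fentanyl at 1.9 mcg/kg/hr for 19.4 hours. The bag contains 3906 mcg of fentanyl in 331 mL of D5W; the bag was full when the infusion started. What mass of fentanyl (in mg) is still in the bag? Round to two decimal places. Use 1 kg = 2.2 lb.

1.61 mg

Weight = 136.9 lb ÷ 2.2 lb/kg = 62.22727 kg
Dose = 1.9 mcg/kg/hr × 62.22727 kg = 118.2318 mcg/hr
Concentration = 3906 mcg ÷ 331 mL = 11.8006 mcg/mL
Rate = 118.2318 mcg/hr ÷ 11.8006 mcg/mL = 10.01913 mL/hr
Volume infused = 10.01913 mL/hr × 19.4 hr = 194.3712 mL
Volume remaining = 331 − 194.3712 = 136.6288 mL
Drug remaining = 136.6288 mL × 11.8006 mcg/mL = 1612.303 mcg = 1.612303 mg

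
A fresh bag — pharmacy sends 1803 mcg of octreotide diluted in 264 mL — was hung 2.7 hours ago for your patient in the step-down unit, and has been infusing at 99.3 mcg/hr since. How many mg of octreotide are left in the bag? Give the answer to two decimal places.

Concentration = 1803 mcg ÷ 264 mL = 6.829545 mcg/mL
Rate = 99.3 mcg/hr ÷ 6.829545 mcg/mL = 14.53977 mL/hr
Volume infused = 14.53977 mL/hr × 2.7 hr = 39.25737 mL
Volume remaining = 264 − 39.25737 = 224.7426 mL
Drug remaining = 224.7426 mL × 6.829545 mcg/mL = 1534.89 mcg = 1.53489 mg

1.53 mg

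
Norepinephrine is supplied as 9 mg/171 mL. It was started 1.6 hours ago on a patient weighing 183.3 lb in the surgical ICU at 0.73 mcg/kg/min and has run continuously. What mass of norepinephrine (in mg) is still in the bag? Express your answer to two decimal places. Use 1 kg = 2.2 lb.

Weight = 183.3 lb ÷ 2.2 lb/kg = 83.31818 kg
Dose = 0.73 mcg/kg/min × 83.31818 kg = 60.82227 mcg/min
60.82227 mcg/min × 60 min/hr = 3649.336 mcg/hr
Concentration = 9 mg ÷ 171 mL = 0.05263158 mg/mL = 52.63158 mcg/mL
Rate = 3649.336 mcg/hr ÷ 52.63158 mcg/mL = 69.33739 mL/hr
Volume infused = 69.33739 mL/hr × 1.6 hr = 110.9398 mL
Volume remaining = 171 − 110.9398 = 60.06017 mL
Drug remaining = 60.06017 mL × 52.63158 mcg/mL = 3161.062 mcg = 3.161062 mg

3.16 mg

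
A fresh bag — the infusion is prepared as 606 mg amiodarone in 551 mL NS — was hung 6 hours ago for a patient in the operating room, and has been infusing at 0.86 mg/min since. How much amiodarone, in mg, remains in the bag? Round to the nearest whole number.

296 mg

0.86 mg/min × 60 min/hr = 51.6 mg/hr
Concentration = 606 mg ÷ 551 mL = 1.099819 mg/mL
Rate = 51.6 mg/hr ÷ 1.099819 mg/mL = 46.91683 mL/hr
Volume infused = 46.91683 mL/hr × 6 hr = 281.501 mL
Volume remaining = 551 − 281.501 = 269.499 mL
Drug remaining = 269.499 mL × 1.099819 mg/mL = 296.4 mg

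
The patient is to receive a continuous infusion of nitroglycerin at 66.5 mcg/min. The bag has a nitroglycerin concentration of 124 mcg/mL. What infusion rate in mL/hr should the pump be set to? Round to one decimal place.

66.5 mcg/min × 60 min/hr = 3990 mcg/hr
Rate = 3990 mcg/hr ÷ 124 mcg/mL = 32.17742 mL/hr

32.2 mL/hr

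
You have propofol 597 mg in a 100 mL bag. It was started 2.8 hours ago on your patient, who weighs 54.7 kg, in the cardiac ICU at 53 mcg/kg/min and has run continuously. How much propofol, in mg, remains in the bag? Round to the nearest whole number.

110 mg

Dose = 53 mcg/kg/min × 54.7 kg = 2899.1 mcg/min
2899.1 mcg/min × 60 min/hr = 173946 mcg/hr
Concentration = 597 mg ÷ 100 mL = 5.97 mg/mL = 5970 mcg/mL
Rate = 173946 mcg/hr ÷ 5970 mcg/mL = 29.13668 mL/hr
Volume infused = 29.13668 mL/hr × 2.8 hr = 81.58271 mL
Volume remaining = 100 − 81.58271 = 18.41729 mL
Drug remaining = 18.41729 mL × 5970 mcg/mL = 109951.2 mcg = 109.9512 mg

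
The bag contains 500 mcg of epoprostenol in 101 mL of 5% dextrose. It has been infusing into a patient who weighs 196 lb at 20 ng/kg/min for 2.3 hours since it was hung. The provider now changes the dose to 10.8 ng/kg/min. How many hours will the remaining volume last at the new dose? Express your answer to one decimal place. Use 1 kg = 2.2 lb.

Initial rate:
Weight = 196 lb ÷ 2.2 lb/kg = 89.09091 kg
Dose = 20 ng/kg/min × 89.09091 kg = 1781.818 ng/min
1781.818 ng/min × 60 min/hr = 106909.1 ng/hr
Concentration = 500 mcg ÷ 101 mL = 4.950495 mcg/mL = 4950.495 ng/mL
Rate = 106909.1 ng/hr ÷ 4950.495 ng/mL = 21.59564 mL/hr
Volume infused so far = 21.59564 mL/hr × 2.3 hr = 49.66996 mL
Volume remaining = 101 − 49.66996 = 51.33004 mL
New rate:
Dose = 10.8 ng/kg/min × 89.09091 kg = 962.1818 ng/min
962.1818 ng/min × 60 min/hr = 57730.91 ng/hr
Rate = 57730.91 ng/hr ÷ 4950.495 ng/mL = 11.66164 mL/hr
Time remaining = 51.33004 mL ÷ 11.66164 mL/hr = 4.401612 hr

4.4 hours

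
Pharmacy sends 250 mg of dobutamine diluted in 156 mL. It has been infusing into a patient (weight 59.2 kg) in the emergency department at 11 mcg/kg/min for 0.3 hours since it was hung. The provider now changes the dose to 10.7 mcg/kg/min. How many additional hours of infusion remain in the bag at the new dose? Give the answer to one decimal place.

Initial rate:
Dose = 11 mcg/kg/min × 59.2 kg = 651.2 mcg/min
651.2 mcg/min × 60 min/hr = 39072 mcg/hr
Concentration = 250 mg ÷ 156 mL = 1.602564 mg/mL = 1602.564 mcg/mL
Rate = 39072 mcg/hr ÷ 1602.564 mcg/mL = 24.38093 mL/hr
Volume infused so far = 24.38093 mL/hr × 0.3 hr = 7.314278 mL
Volume remaining = 156 − 7.314278 = 148.6857 mL
New rate:
Dose = 10.7 mcg/kg/min × 59.2 kg = 633.44 mcg/min
633.44 mcg/min × 60 min/hr = 38006.4 mcg/hr
Rate = 38006.4 mcg/hr ÷ 1602.564 mcg/mL = 23.71599 mL/hr
Time remaining = 148.6857 mL ÷ 23.71599 mL/hr = 6.269428 hr

6.3 hours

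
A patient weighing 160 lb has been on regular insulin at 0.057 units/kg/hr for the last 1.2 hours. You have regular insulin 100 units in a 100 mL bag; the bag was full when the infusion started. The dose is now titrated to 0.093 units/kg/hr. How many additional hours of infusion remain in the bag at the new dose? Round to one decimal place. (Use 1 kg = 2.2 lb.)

Initial rate:
Weight = 160 lb ÷ 2.2 lb/kg = 72.72727 kg
Dose = 0.057 units/kg/hr × 72.72727 kg = 4.145455 units/hr
Concentration = 100 units ÷ 100 mL = 1 units/mL
Rate = 4.145455 units/hr ÷ 1 units/mL = 4.145455 mL/hr
Volume infused so far = 4.145455 mL/hr × 1.2 hr = 4.974545 mL
Volume remaining = 100 − 4.974545 = 95.02545 mL
New rate:
Dose = 0.093 units/kg/hr × 72.72727 kg = 6.763636 units/hr
Rate = 6.763636 units/hr ÷ 1 units/mL = 6.763636 mL/hr
Time remaining = 95.02545 mL ÷ 6.763636 mL/hr = 14.04946 hr

14.0 hours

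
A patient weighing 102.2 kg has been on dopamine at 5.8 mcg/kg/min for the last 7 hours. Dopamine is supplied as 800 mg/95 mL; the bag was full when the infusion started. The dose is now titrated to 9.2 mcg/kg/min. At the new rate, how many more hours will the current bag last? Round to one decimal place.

Initial rate:
Dose = 5.8 mcg/kg/min × 102.2 kg = 592.76 mcg/min
592.76 mcg/min × 60 min/hr = 35565.6 mcg/hr
Concentration = 800 mg ÷ 95 mL = 8.421053 mg/mL = 8421.053 mcg/mL
Rate = 35565.6 mcg/hr ÷ 8421.053 mcg/mL = 4.223415 mL/hr
Volume infused so far = 4.223415 mL/hr × 7 hr = 29.56391 mL
Volume remaining = 95 − 29.56391 = 65.43609 mL
New rate:
Dose = 9.2 mcg/kg/min × 102.2 kg = 940.24 mcg/min
940.24 mcg/min × 60 min/hr = 56414.4 mcg/hr
Rate = 56414.4 mcg/hr ÷ 8421.053 mcg/mL = 6.69921 mL/hr
Time remaining = 65.43609 mL ÷ 6.69921 mL/hr = 9.767733 hr

9.8 hours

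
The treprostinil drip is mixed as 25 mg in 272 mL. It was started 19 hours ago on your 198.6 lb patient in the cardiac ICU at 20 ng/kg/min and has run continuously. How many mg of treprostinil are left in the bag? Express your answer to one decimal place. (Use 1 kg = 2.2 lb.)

Weight = 198.6 lb ÷ 2.2 lb/kg = 90.27273 kg
Dose = 20 ng/kg/min × 90.27273 kg = 1805.455 ng/min
1805.455 ng/min × 60 min/hr = 108327.3 ng/hr
Concentration = 25 mg ÷ 272 mL = 0.09191176 mg/mL = 91911.76 ng/mL
Rate = 108327.3 ng/hr ÷ 91911.76 ng/mL = 1.178601 mL/hr
Volume infused = 1.178601 mL/hr × 19 hr = 22.39341 mL
Volume remaining = 272 − 22.39341 = 249.6066 mL
Drug remaining = 249.6066 mL × 91911.76 ng/mL = 22941782 ng = 22.94178 mg

22.9 mg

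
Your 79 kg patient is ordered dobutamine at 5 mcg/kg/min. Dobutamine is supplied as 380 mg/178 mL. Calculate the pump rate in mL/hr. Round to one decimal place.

Dose = 5 mcg/kg/min × 79 kg = 395 mcg/min
395 mcg/min × 60 min/hr = 23700 mcg/hr
Concentration = 380 mg ÷ 178 mL = 2.134831 mg/mL = 2134.831 mcg/mL
Rate = 23700 mcg/hr ÷ 2134.831 mcg/mL = 11.10158 mL/hr

11.1 mL/hr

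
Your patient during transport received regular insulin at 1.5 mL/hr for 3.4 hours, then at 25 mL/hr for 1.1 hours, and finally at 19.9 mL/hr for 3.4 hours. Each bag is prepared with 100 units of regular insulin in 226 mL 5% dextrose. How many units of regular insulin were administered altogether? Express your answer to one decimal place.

44.4 units

Concentration = 100 units ÷ 226 mL = 0.4424779 units/mL
Stage 1: 1.5 mL/hr × 3.4 hr = 5.1 mL → 5.1 mL × 0.4424779 units/mL = 2.256637 units
Stage 2: 25 mL/hr × 1.1 hr = 27.5 mL → 27.5 mL × 0.4424779 units/mL = 12.16814 units
Stage 3: 19.9 mL/hr × 3.4 hr = 67.66 mL → 67.66 mL × 0.4424779 units/mL = 29.93805 units
Total = 2.256637 + 12.16814 + 29.93805 = 44.36283 units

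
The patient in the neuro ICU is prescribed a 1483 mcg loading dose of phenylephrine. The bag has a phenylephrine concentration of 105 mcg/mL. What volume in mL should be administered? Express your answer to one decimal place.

14.1 mL

Volume = 1483 mcg ÷ 105 mcg/mL = 14.12381 mL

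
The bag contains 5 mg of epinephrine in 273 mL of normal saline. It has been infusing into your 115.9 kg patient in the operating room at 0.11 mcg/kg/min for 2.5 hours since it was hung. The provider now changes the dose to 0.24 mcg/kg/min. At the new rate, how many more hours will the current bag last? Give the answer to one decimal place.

Initial rate:
Dose = 0.11 mcg/kg/min × 115.9 kg = 12.749 mcg/min
12.749 mcg/min × 60 min/hr = 764.94 mcg/hr
Concentration = 5 mg ÷ 273 mL = 0.01831502 mg/mL = 18.31502 mcg/mL
Rate = 764.94 mcg/hr ÷ 18.31502 mcg/mL = 41.76572 mL/hr
Volume infused so far = 41.76572 mL/hr × 2.5 hr = 104.4143 mL
Volume remaining = 273 − 104.4143 = 168.5857 mL
New rate:
Dose = 0.24 mcg/kg/min × 115.9 kg = 27.816 mcg/min
27.816 mcg/min × 60 min/hr = 1668.96 mcg/hr
Rate = 1668.96 mcg/hr ÷ 18.31502 mcg/mL = 91.12522 mL/hr
Time remaining = 168.5857 mL ÷ 91.12522 mL/hr = 1.850044 hr

1.9 hours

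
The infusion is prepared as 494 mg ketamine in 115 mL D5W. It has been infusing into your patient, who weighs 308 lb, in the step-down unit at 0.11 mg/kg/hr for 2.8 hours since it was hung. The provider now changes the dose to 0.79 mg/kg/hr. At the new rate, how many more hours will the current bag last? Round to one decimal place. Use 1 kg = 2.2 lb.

Initial rate:
Weight = 308 lb ÷ 2.2 lb/kg = 140 kg
Dose = 0.11 mg/kg/hr × 140 kg = 15.4 mg/hr
Concentration = 494 mg ÷ 115 mL = 4.295652 mg/mL
Rate = 15.4 mg/hr ÷ 4.295652 mg/mL = 3.58502 mL/hr
Volume infused so far = 3.58502 mL/hr × 2.8 hr = 10.03806 mL
Volume remaining = 115 − 10.03806 = 104.9619 mL
New rate:
Dose = 0.79 mg/kg/hr × 140 kg = 110.6 mg/hr
Rate = 110.6 mg/hr ÷ 4.295652 mg/mL = 25.74696 mL/hr
Time remaining = 104.9619 mL ÷ 25.74696 mL/hr = 4.076673 hr

4.1 hours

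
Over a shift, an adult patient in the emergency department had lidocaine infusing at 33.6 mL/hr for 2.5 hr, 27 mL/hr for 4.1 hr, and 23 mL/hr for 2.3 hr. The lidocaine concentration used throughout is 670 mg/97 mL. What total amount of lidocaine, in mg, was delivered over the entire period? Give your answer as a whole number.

1710 mg

Concentration = 670 mg ÷ 97 mL = 6.907216 mg/mL
Stage 1: 33.6 mL/hr × 2.5 hr = 84 mL → 84 mL × 6.907216 mg/mL = 580.2062 mg
Stage 2: 27 mL/hr × 4.1 hr = 110.7 mL → 110.7 mL × 6.907216 mg/mL = 764.6289 mg
Stage 3: 23 mL/hr × 2.3 hr = 52.9 mL → 52.9 mL × 6.907216 mg/mL = 365.3918 mg
Total = 580.2062 + 764.6289 + 365.3918 = 1710.227 mg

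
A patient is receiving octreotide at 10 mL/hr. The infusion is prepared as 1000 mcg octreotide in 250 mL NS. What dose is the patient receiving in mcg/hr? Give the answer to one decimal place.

40.0 mcg/hr

Concentration = 1000 mcg ÷ 250 mL = 4 mcg/mL
Drug rate = 10 mL/hr × 4 mcg/mL = 40 mcg/hr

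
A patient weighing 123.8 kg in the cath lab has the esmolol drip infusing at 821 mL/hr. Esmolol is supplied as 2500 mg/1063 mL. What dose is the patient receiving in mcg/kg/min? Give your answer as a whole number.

Concentration = 2500 mg ÷ 1063 mL = 2.351834 mg/mL = 2351.834 mcg/mL
Drug rate = 821 mL/hr × 2351.834 mcg/mL = 1930856 mcg/hr
1930856 mcg/hr ÷ 60 min/hr = 32180.93 mcg/min
32180.93 mcg/min ÷ 123.8 kg = 259.9429 mcg/kg/min

260 mcg/kg/min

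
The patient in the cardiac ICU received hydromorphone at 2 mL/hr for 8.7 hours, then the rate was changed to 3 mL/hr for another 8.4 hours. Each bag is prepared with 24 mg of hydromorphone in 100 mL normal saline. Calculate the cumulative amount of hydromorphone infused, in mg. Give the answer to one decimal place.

Concentration = 24 mg ÷ 100 mL = 0.24 mg/mL
Stage 1: 2 mL/hr × 8.7 hr = 17.4 mL → 17.4 mL × 0.24 mg/mL = 4.176 mg
Stage 2: 3 mL/hr × 8.4 hr = 25.2 mL → 25.2 mL × 0.24 mg/mL = 6.048 mg
Total = 4.176 + 6.048 = 10.224 mg

10.2 mg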